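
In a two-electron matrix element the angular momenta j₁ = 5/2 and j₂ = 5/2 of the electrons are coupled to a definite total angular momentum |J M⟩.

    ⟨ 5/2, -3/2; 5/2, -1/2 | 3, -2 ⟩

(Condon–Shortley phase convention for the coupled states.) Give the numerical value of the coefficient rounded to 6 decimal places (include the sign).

√[7·2!3!3!/9! · 1!4!2!3!1!5!] = √(48)
  +(−1)^1/∏(1,1,3,1,0,2)! = -1/12  (running -1/12)
  +(−1)^2/∏(2,0,2,0,1,3)! = 1/24  (running -1/24)
⟨..|..⟩ = √(48)·(-1/24) = -0.288675

−√(1/12) = -0.288675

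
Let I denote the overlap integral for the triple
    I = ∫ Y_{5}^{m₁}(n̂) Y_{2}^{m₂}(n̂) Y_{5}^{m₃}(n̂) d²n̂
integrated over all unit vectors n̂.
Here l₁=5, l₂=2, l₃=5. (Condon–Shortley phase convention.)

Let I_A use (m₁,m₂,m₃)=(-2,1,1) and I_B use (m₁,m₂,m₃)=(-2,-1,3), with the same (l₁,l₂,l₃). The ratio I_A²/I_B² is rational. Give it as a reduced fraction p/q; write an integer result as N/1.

Shared (l₁,l₂,l₃)=(5,2,5): N and (l;000)² cancel in I_A²/I_B².
A: Δ = 2!·8!·2!/13! = 1/38610; Racah Σ t=1..2: t=1:−1/2880 t=2:+1/1440 = 1/2880; ⇒ 3j(5 2 5; -2 1 1)² = 7/715, sgn +1
B: Δ = 2!·8!·2!/13! = 1/38610; Racah Σ t=0..1: t=0:+1/10080 t=1:−1/2880 = -1/4032; ⇒ 3j(5 2 5; -2 -1 3)² = 10/429, sgn -1
I_A²/I_B² = (7/715)/(10/429) = 21/50

21/50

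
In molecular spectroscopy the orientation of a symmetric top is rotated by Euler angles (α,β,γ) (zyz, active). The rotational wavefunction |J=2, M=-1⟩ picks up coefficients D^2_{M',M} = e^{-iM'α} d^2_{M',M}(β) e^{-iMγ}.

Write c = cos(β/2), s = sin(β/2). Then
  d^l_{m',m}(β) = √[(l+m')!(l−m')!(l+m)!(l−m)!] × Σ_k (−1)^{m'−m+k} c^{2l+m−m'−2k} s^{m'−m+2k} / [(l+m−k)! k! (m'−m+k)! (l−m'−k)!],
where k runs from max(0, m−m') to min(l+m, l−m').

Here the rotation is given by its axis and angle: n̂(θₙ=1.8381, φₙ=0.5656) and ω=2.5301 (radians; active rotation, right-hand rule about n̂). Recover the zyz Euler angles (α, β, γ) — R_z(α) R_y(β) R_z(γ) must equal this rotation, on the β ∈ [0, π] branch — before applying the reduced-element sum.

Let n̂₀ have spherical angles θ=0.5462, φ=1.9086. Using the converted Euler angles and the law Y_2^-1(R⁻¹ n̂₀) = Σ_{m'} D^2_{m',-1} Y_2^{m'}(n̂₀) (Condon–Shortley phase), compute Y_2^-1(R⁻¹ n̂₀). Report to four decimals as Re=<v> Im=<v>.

Axis–angle → zyz. n̂ = (sinθₙcosφₙ, sinθₙsinφₙ, cosθₙ) = (+0.814284, +0.516890, -0.264132), ω = 2.5301.
R = I cosω + sinω [n̂]ₓ + (1−cosω) n̂n̂ᵀ gives
  R = [+0.387175, +0.917157, -0.094441; +0.613886, -0.332856, -0.715787; -0.687924, +0.219158, -0.691903]
β = atan2(√(R₁₃²+R₂₃²), R₃₃) = 2.334918; α = atan2(R₂₃, R₁₃) mod 2π = 4.581206; γ = atan2(R₃₂, −R₃₁) mod 2π = 0.308413
Need the full column D^2_{m',-1} for m'=−2..2 at α=4.5812, β=2.3349, γ=0.3084.
cos(β/2)=0.392490, sin(β/2)=0.919756
d^2_{-2,-1}: single k=1 term ⇒ +0.111222;  D = -0.111104-0.005120i
d^2_{-1,-1}: k∈[0..1] ⇒ +0.023731 -0.390953 = -0.367222;  D = -0.064743+0.361470i
d^2_{0,-1}: k∈[0..1] ⇒ -0.136218 +0.748036 = +0.611818;  D = +0.582950+0.185716i
d^2_{1,-1}: k∈[0..1] ⇒ +0.390953 -0.715634 = -0.324681;  D = +0.138176-0.293811i
d^2_{2,-1}: single k=0 term ⇒ -0.610769;  D = +0.513950+0.329991i
Y_2^{m'}(θ=0.5462,φ=1.9086) and Σ D·Y over m':
  (-0.1111-0.0051i)·(-0.0813+0.0652i)  (-0.0647+0.3615i)·(-0.1136-0.3235i)  (+0.5830+0.1857i)·(+0.3755+0.0000i)  (+0.1382-0.2938i)·(+0.1136-0.3235i)  (+0.5140+0.3300i)·(-0.0813-0.0652i)
Y_2^-1(R⁻¹ n̂) = +0.252918-0.095656i

Re=0.2529 Im=-0.0957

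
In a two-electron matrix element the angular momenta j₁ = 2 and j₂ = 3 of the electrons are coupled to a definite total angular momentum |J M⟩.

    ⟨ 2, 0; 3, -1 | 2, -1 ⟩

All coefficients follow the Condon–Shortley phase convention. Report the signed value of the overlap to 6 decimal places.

-0.377964  (= −√(1/7))

√[5·3!1!3!/8! · 2!2!2!4!1!3!] = √(36/7)
  +(−1)^1/∏(1,2,1,1,0,2)! = -1/4  (running -1/4)
  +(−1)^2/∏(2,1,0,0,1,3)! = 1/12  (running -1/6)
⟨..|..⟩ = √(36/7)·(-1/6) = -0.377964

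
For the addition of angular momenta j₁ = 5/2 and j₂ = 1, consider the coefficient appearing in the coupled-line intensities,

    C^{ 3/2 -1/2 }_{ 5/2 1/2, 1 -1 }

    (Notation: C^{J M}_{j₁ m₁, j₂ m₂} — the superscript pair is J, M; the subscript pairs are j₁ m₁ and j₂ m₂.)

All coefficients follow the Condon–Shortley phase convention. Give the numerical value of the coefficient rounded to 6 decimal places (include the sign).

+√(1/5) ≈ +0.447214

j₁+j₂−J=2  J+j₁−j₂=3  J−j₁+j₂=0  j₁+j₂+J+1=6
(j₁±m₁, j₂±m₂, J±M) = (3,2,0,2,1,2)
P² = 16/5
sum k=0..0:
  [0] +1/4 = 1/4
S = 1/4
C² = P²·S² = 1/5 ; C = +0.447214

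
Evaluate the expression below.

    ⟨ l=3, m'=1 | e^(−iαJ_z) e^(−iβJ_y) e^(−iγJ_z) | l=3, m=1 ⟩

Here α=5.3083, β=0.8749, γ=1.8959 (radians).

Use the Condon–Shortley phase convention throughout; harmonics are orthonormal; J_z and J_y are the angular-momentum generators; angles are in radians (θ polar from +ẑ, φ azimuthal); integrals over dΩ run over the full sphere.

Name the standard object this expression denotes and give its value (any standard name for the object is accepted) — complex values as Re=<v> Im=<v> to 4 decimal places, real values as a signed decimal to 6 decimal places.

Wigner D-matrix element, Re=-0.1547 Im=0.2035

This is a Wigner D-matrix element — the rotation-matrix element ⟨l m'| R(α,β,γ) |l m⟩ in the angular-momentum basis.
First d^3_{1,1}(β=0.8749), then the phase factors e^{-i(1)α} and e^{-i(1)γ}:
c=cos(0.874900/2)=0.905835, s=sin(0.874900/2)=0.423631; N=√[24·2·24·2]=48.000000
The bounds max(0,m−m')=0 and min(l+m,l−m')=2 give 3 terms
  k=0: (−1)^0·48.0000/(48)·0.9058^6·0.4236^0 = +0.552452
  k=1: (−1)^1·48.0000/(6)·0.9058^4·0.4236^2 = -0.966633
  k=2: (−1)^2·48.0000/(8)·0.9058^2·0.4236^4 = +0.158562
d^3_{1,1}(0.8749) = +0.552452 -0.966633 +0.158562 = -0.255619
Phases: e^{-i·(1)·5.3083}=+0.561263+0.827638i, e^{-i·(1)·1.8959}=-0.319407-0.947618i ⇒ D=-0.154653+0.203528i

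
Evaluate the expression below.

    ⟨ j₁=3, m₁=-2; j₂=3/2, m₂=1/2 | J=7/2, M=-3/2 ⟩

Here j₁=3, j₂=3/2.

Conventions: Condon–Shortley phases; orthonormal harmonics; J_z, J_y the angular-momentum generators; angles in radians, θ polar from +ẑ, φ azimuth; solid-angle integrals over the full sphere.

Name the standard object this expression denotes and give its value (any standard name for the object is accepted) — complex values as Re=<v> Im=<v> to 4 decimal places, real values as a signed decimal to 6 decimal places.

This is a Clebsch–Gordan (vector-coupling) coefficient.
√[8·1!5!2!/9! · 1!5!2!1!2!5!] = √(6400/21)
  +(−1)^0/∏(0,1,5,2,0,0)! = 1/240  (running 1/240)
  +(−1)^1/∏(1,0,4,1,1,1)! = -1/24  (running -3/80)
⟨..|..⟩ = √(6400/21)·(-3/80) = -0.654654

Clebsch–Gordan coefficient, −√(3/7) ≈ -0.654654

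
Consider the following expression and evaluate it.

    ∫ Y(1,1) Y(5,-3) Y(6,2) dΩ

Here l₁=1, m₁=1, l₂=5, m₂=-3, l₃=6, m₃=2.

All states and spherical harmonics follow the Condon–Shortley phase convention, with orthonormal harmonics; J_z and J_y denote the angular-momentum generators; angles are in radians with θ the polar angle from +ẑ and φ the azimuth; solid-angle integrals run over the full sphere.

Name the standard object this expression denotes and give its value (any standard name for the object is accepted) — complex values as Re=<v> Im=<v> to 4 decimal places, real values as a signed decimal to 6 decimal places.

Gaunt coefficient, +0.100084

This is a Gaunt coefficient — the integral of a triple product of spherical harmonics over the sphere.
Rules hold: Σm=0, L=12 even, 4≤6≤6.
N = 3·11·13 = 429
Δ = 0!·2!·10!/13! = 1/858
Racah Σ t=0..0: t=0:+1/14400 = 1/14400
⇒ 3j(1 5 6; 0 0 0)² = 6/143, sgn +1
Racah Σ t=0..0: t=0:+1/161280 = 1/161280
⇒ 3j(1 5 6; 1 -3 2)² = 1/143, sgn +1
4πI² = N·(3j₀)²·(3jₘ)² = 18/143
I = +1·√(0.125874/4π) = 0.10008369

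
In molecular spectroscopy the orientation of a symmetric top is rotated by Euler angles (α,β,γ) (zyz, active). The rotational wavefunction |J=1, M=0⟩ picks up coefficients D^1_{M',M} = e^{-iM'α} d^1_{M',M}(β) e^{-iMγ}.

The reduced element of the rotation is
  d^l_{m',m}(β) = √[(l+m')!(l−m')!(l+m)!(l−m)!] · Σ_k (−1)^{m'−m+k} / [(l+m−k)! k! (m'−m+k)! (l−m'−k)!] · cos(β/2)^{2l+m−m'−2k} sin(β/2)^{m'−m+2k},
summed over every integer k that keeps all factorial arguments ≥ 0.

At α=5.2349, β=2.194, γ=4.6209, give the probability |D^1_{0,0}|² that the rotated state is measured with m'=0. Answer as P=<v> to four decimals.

First d^1_{0,0}(β=2.1940), then the phase factors e^{-i(0)α} and e^{-i(0)γ}:
With c≡cos(β/2)=0.456268 and s≡sin(β/2)=0.889843, N=[1·1·1·1]^{1/2}=1.000000
Admissible k: 0..1 (factorial args all ≥0)
  k=0: (−1)^0·1.0000/(1)·0.4563^2·0.8898^0 = +0.208180
  k=1: (−1)^1·1.0000/(1)·0.4563^0·0.8898^2 = -0.791820
d^1_{0,0}(2.1940) = +0.208180 -0.791820 = -0.583640
|D^1_{0,0}|² = |d^1_{0,0}(β)|² = (-0.583640)² = 0.340635 (the z-rotation phases have unit modulus)

P=0.3406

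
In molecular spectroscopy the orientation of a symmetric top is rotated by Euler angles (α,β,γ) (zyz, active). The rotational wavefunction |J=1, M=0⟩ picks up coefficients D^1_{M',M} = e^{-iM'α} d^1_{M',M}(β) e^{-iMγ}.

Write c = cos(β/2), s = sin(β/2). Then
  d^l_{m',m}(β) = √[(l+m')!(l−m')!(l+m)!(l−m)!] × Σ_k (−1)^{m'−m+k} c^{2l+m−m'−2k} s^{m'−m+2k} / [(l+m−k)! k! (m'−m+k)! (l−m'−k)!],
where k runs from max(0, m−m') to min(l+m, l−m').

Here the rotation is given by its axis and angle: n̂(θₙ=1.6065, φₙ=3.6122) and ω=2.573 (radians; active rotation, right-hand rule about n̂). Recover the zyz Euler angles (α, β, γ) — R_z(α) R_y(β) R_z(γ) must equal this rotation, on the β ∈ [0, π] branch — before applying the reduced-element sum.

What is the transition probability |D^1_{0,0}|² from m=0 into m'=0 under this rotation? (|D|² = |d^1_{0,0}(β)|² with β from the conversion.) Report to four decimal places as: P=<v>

P=0.7061

Axis–angle → zyz. n̂ = (sinθₙcosφₙ, sinθₙsinφₙ, cosθₙ) = (-0.890725, -0.453139, -0.035696), ω = 2.5730.
R = I cosω + sinω [n̂]ₓ + (1−cosω) n̂n̂ᵀ gives
  R = [+0.619290, +0.762958, -0.185403; +0.724518, -0.464298, +0.509413; +0.302579, -0.449802, -0.840312]
β = atan2(√(R₁₃²+R₂₃²), R₃₃) = 2.568654; α = atan2(R₂₃, R₁₃) mod 2π = 1.919848; γ = atan2(R₃₂, −R₃₁) mod 2π = 4.120226
First d^1_{0,0}(β=2.5687), then the phase factors e^{-i(0)α} and e^{-i(0)γ}:
c=cos(2.568654/2)=0.282567, s=sin(2.568654/2)=0.959248; N=√[1·1·1·1]=1.000000
k: max(0,(0)−(0))=0 … min(1+(0),1−(0))=1
  k=0: (−1)^0·1.0000/(1)·0.2826^2·0.9592^0 = +0.079844
  k=1: (−1)^1·1.0000/(1)·0.2826^0·0.9592^2 = -0.920156
d^1_{0,0}(2.5687) = +0.079844 -0.920156 = -0.840312
|D^1_{0,0}|² = |d^1_{0,0}(β)|² = (-0.840312)² = 0.706124 (the z-rotation phases have unit modulus)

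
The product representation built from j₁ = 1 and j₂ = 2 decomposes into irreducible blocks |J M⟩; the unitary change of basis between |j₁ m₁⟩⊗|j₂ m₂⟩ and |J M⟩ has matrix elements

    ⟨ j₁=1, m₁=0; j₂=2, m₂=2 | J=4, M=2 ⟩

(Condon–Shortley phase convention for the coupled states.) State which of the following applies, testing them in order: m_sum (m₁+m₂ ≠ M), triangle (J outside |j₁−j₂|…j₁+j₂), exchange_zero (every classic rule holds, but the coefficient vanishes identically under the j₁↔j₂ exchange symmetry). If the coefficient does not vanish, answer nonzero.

triangle

m-sum: m₁+m₂ = 0+2 = 2, M = 2  ✓
triangle: need |j₁−j₂| ≤ J ≤ j₁+j₂, i.e. J ∈ [1, 3]; J = 4 is outside ✗ ⇒ coefficient is 0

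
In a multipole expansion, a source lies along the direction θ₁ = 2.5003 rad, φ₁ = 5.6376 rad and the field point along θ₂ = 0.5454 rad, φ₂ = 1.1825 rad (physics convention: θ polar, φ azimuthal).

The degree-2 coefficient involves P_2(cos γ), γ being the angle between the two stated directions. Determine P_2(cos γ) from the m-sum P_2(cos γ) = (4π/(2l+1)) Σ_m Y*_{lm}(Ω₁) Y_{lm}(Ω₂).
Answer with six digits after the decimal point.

Addition theorem: P_2(cos γ) = (4π/5) Σ_m Y*_{lm}(Ω₁) Y_{lm}(Ω₂), m = −2…2:
  m=-2: Y*=0.03815 - 0.13287j  Y=-0.07415 - 0.07285j  product -0.01251 + 0.00707j
  m=-1: Y*=-0.29581 + 0.22282j  Y=0.12972 - 0.31712j  product 0.03229 + 0.12271j
  m=+0: Y*=0.29216 + 0.00000j  Y=0.37616 + 0.00000j  product 0.10990 + 0.00000j
  m=+1: Y*=0.29581 + 0.22282j  Y=-0.12972 - 0.31712j  product 0.03229 - 0.12271j
  m=+2: Y*=0.03815 + 0.13287j  Y=-0.07415 + 0.07285j  product -0.01251 - 0.00707j
Total Σ_m = 0.14946 + 0.00000j. Multiply by 2.513274: 0.37563 + 0.00000j. P_2(cos γ) = 0.375626

0.375626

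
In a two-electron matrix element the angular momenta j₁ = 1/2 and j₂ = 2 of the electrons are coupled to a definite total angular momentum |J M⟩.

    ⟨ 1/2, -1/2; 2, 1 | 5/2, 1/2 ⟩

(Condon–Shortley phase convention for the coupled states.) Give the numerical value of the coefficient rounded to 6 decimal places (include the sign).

+0.632456

√[6·0!1!4!/6! · 0!1!3!1!3!2!] = √(72/5)
  +(−1)^0/∏(0,0,1,3,0,1)! = 1/6  (running 1/6)
⟨..|..⟩ = √(72/5)·(1/6) = +0.632456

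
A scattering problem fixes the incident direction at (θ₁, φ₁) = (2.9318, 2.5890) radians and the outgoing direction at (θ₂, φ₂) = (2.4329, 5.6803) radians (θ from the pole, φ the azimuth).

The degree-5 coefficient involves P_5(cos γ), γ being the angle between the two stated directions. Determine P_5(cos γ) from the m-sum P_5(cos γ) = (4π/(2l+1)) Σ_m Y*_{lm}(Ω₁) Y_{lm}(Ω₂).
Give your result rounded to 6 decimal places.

-0.170356

Addition theorem: P_5(cos γ) = (4π/11) Σ_m Y*_{lm}(Ω₁) Y_{lm}(Ω₂), m = −5…5:
  m=-5: (0.000169, 0.000067) × (-0.053765, 0.006874) = (-0.000010, -0.000002)  (running Σ = (-0.000010, -0.000002))
  m=-4: (0.001612, 0.002167) × (0.148986, -0.133344) = (0.000529, 0.000108)  (running Σ = (0.000519, 0.000105))
  m=-3: (0.002066, 0.023688) × (-0.094106, 0.388149) = (-0.009389, -0.001427)  (running Σ = (-0.008869, -0.001322))
  m=-2: (-0.060355, 0.120120) × (-0.141879, -0.371263) = (0.053159, 0.005365)  (running Σ = (0.044290, 0.004043))
  m=-1: (-0.387486, 0.238954) × (-0.015895, -0.010942) = (0.008774, 0.000442)  (running Σ = (0.053064, 0.004485))
  m=0: (-0.650826, -0.000000) × (0.392192, 0.000000) = (-0.255248, -0.000000)  (running Σ = (-0.202185, 0.004485))
  m=1: (0.387486, 0.238954) × (0.015895, -0.010942) = (0.008774, -0.000442)  (running Σ = (-0.193411, 0.004043))
  m=2: (-0.060355, -0.120120) × (-0.141879, 0.371263) = (0.053159, -0.005365)  (running Σ = (-0.140252, -0.001322))
  m=3: (-0.002066, 0.023688) × (0.094106, 0.388149) = (-0.009389, 0.001427)  (running Σ = (-0.149641, 0.000105))
  m=4: (0.001612, -0.002167) × (0.148986, 0.133344) = (0.000529, -0.000108)  (running Σ = (-0.149112, -0.000002))
  m=5: (-0.000169, 0.000067) × (0.053765, 0.006874) = (-0.000010, 0.000002)  (running Σ = (-0.149121, 0.000000))
Σ over m = (-0.149121, 0.000000); ×(4π/11) → (-0.170356, 0.000000). Real part: -0.170356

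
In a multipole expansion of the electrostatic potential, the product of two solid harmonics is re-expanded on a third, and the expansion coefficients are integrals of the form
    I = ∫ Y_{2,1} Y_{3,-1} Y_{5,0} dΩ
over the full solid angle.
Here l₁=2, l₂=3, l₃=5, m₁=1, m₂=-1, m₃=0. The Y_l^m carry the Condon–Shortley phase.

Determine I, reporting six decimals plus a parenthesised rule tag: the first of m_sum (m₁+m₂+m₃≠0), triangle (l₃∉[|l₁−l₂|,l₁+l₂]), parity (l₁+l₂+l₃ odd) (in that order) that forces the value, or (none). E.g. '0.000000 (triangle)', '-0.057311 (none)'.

0.169433 (none)

Checks pass: Σm=0; 10 even; l₃=5∈[1,5].
(2·2+1)(2·3+1)(2·5+1) = 385
Δ: 0! 4! 6! / 11! → 1/2310
sum: t=0:+1/144 = 1/144
3j²(2 3 5; 0 0 0) = Δ·Π!·Σ² = 10/231  (sign -1)
sum: t=0:+1/288 = 1/288
3j²(2 3 5; 1 -1 0) = Δ·Π!·Σ² = 5/231  (sign -1)
combine: 4πI² = 385·10/231·5/231 = 250/693
take √, sign +1: I = 0.16943318
No selection rule forces the value: the integral is nonzero (none).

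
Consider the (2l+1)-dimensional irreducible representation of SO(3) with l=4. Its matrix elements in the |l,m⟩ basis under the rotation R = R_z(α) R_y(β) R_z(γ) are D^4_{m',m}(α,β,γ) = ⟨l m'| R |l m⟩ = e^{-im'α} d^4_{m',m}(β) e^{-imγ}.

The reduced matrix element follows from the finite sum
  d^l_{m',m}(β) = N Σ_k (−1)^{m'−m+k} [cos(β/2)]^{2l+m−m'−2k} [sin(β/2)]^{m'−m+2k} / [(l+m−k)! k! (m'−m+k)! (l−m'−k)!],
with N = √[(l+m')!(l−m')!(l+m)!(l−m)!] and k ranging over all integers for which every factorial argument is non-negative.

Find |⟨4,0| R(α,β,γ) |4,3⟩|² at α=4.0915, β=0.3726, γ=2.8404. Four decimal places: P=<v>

D^4_{0,3}(4.0915,0.3726,2.8404) = e^{-i·0·4.0915}·d^4_{0,3}(0.3726)·e^{-i·3·2.8404}. Compute d first:
c=cos(0.372600/2)=0.982696, s=sin(0.372600/2)=0.185224; N=√[24·24·5040·1]=1703.830978
Admissible k: 3..4 (factorial args all ≥0)
  k=3: (−1)^0·1703.8310/(144)·0.9827^5·0.1852^3 = +0.068905
  k=4: (−1)^1·1703.8310/(144)·0.9827^3·0.1852^5 = -0.002448
d^4_{0,3}(0.3726) = +0.068905 -0.002448 = +0.066457
|D^4_{0,3}|² = |d^4_{0,3}(β)|² = (+0.066457)² = 0.004417 (the z-rotation phases have unit modulus)

P=0.0044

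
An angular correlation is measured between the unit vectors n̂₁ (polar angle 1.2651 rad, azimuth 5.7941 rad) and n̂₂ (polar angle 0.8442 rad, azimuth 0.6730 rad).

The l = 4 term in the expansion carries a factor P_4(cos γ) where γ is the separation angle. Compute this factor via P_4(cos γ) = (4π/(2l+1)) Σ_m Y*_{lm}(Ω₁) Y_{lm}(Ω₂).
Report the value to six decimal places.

-0.262085

Addition theorem: P_4(cos γ) = (4π/9) Σ_m Y*_{lm}(Ω₁) Y_{lm}(Ω₂), m = −4…4:
  m=-4: (-0.137639-0.339132i) × (-0.124392-0.060026i) = -0.003235+0.050447i  (running Σ = -0.003235+0.050447i)
  m=-3: (+0.033766-0.324948i) × (-0.150466-0.312923i) = -0.106764+0.038327i  (running Σ = -0.109999+0.088775i)
  m=-2: (-0.062187+0.092352i) × (+0.087039-0.380645i) = +0.029741+0.031709i  (running Σ = -0.080259+0.120484i)
  m=-1: (-0.283585+0.150928i) × (+0.016410-0.013081i) = -0.002679+0.006186i  (running Σ = -0.082938+0.126670i)
  m=0: (+0.060285-0.000000i) × (-0.362090+0.000000i) = -0.021829+0.000000i  (running Σ = -0.104767+0.126670i)
  m=1: (+0.283585+0.150928i) × (-0.016410-0.013081i) = -0.002679-0.006186i  (running Σ = -0.107446+0.120484i)
  m=2: (-0.062187-0.092352i) × (+0.087039+0.380645i) = +0.029741-0.031709i  (running Σ = -0.077705+0.088775i)
  m=3: (-0.033766-0.324948i) × (+0.150466-0.312923i) = -0.106764-0.038327i  (running Σ = -0.184469+0.050447i)
  m=4: (-0.137639+0.339132i) × (-0.124392+0.060026i) = -0.003235-0.050447i  (running Σ = -0.187705+0.000000i)
Accumulated sum -0.187705+0.000000i; after 4π/(2l+1) scaling, -0.262085+0.000000i ⇒ P_4 = -0.262085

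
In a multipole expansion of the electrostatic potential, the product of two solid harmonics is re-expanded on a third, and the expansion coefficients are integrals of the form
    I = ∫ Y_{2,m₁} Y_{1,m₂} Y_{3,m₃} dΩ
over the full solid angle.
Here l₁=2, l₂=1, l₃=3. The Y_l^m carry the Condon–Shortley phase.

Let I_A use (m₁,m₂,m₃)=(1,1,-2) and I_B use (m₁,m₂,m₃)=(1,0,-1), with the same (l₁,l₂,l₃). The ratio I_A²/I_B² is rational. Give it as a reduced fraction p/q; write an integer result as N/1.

5/4

Same 2,1,3: normalisation and zero-m 3j drop out of the ratio.
A: Δ: 0! 4! 2! / 7! → 1/105; sum: t=0:+1/12 = 1/12; 3j²(2 1 3; 1 1 -2) = Δ·Π!·Σ² = 2/21  (sign -1)
B: Δ: 0! 4! 2! / 7! → 1/105; sum: t=0:+1/6 = 1/6; 3j²(2 1 3; 1 0 -1) = Δ·Π!·Σ² = 8/105  (sign +1)
I_A²/I_B² = (2/21)/(8/105) = 5/4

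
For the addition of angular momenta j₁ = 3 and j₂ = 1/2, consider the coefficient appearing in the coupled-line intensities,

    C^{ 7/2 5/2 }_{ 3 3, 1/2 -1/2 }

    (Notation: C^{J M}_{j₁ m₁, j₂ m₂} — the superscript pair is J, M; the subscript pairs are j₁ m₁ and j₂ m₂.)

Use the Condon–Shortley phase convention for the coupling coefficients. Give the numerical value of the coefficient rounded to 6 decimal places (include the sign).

+√(1/7) = +0.377964

triangle: 0!×6!×1!/8! = 720/40320
(j±m)!: 6!×0!×0!×1!×6!×1! = 518400
prefactor² = (2J+1)×Δ×N² = 518400/7
  k=0: +1/(0!×0!×0!×0!×6!×1!) = 1/720
Σ = 1/720  ⇒  CG² = 518400/7×(1/720)² = 1/7
CG = +√(1/7) = +0.377964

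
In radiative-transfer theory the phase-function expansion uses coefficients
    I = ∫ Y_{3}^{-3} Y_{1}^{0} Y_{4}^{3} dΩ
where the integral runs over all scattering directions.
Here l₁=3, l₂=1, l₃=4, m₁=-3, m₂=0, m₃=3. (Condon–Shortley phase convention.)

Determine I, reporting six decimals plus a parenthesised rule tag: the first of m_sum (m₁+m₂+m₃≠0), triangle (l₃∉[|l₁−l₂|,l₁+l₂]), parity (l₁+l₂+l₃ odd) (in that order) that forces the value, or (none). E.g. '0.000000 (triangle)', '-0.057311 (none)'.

Checks pass: Σm=0; 8 even; l₃=4∈[2,4].
(2·3+1)(2·1+1)(2·4+1) = 189
Δ: 0! 6! 2! / 9! → 1/252
sum: t=0:+1/36 = 1/36
3j²(3 1 4; 0 0 0) = Δ·Π!·Σ² = 4/63  (sign +1)
sum: t=0:+1/720 = 1/720
3j²(3 1 4; -3 0 3) = Δ·Π!·Σ² = 1/36  (sign -1)
combine: 4πI² = 189·4/63·1/36 = 1/3
take √, sign -1: I = -0.16286750
No selection rule forces the value: the integral is nonzero (none).

-0.162868 (none)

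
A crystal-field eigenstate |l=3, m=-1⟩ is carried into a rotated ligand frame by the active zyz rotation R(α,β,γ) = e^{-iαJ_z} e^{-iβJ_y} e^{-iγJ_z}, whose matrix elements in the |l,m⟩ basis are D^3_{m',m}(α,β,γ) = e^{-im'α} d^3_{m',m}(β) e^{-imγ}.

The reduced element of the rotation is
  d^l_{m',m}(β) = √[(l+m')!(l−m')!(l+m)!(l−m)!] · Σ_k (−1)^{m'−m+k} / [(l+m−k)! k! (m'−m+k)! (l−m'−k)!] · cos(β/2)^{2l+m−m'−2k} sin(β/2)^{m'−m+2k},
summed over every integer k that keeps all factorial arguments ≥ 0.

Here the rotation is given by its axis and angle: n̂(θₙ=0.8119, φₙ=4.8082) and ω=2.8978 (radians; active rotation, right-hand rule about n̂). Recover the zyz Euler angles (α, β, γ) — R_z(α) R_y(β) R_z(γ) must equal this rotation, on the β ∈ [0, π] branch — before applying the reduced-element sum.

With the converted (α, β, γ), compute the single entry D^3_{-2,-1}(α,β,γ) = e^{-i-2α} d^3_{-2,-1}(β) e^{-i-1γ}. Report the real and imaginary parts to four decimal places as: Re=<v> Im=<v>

Re=-0.1773 Im=-0.3839

Axis–angle → zyz. n̂ = (sinθₙcosφₙ, sinθₙsinφₙ, cosθₙ) = (+0.069414, -0.722268, +0.688121), ω = 2.8978.
R = I cosω + sinω [n̂]ₓ + (1−cosω) n̂n̂ᵀ gives
  R = [-0.960935, -0.264890, -0.080227; +0.067314, +0.057487, -0.996074; +0.268462, -0.962563, -0.037410]
β = atan2(√(R₁₃²+R₂₃²), R₃₃) = 1.608215; α = atan2(R₂₃, R₁₃) mod 2π = 4.632019; γ = atan2(R₃₂, −R₃₁) mod 2π = 4.440397
D^3_{-2,-1}(4.6320,1.6082,4.4404) = e^{-i·-2·4.6320}·d^3_{-2,-1}(1.6082)·e^{-i·-1·4.4404}. Compute d first:
Half-angle: c=0.693754, s=0.720212. N=√(1·120·2·24)=75.894664
The bounds max(0,m−m')=1 and min(l+m,l−m')=2 give 2 terms
  k=1: (−1)^0·75.8947/(24)·0.6938^5·0.7202^1 = +0.366006
  k=2: (−1)^1·75.8947/(12)·0.6938^3·0.7202^3 = -0.788910
d^3_{-2,-1}(1.6082) = +0.366006 -0.788910 = -0.422904
D = (-0.987109+0.160048i)·(-0.422904)·(-0.268650-0.963238i) = -0.177345-0.383923i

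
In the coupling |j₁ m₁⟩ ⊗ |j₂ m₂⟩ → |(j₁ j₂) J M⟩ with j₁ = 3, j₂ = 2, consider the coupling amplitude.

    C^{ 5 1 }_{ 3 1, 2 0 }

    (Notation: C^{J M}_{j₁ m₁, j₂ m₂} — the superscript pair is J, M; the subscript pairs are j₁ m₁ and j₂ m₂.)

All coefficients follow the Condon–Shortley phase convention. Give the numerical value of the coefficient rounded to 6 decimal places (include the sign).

triangle: 0!×6!×4!/11! = 17280/39916800
(j±m)!: 4!×2!×2!×2!×6!×4! = 3317760
prefactor² = (2J+1)×Δ×N² = 110592/7
  k=0: +1/(0!×0!×2!×2!×4!×2!) = 1/192
Σ = 1/192  ⇒  CG² = 110592/7×(1/192)² = 3/7
CG = +√(3/7) = +0.654654

+√(3/7) ≈ +0.654654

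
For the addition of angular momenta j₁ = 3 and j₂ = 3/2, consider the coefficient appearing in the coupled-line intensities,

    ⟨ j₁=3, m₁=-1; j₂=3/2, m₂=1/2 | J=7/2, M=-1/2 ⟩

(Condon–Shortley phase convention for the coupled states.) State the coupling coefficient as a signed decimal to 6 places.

√[8·1!5!2!/9! · 2!4!2!1!3!4!] = √(512/7)
  +(−1)^0/∏(0,1,4,2,1,0)! = 1/48  (running 1/48)
  +(−1)^1/∏(1,0,3,1,2,1)! = -1/12  (running -1/16)
⟨..|..⟩ = √(512/7)·(-1/16) = -0.534522

-0.534522  (= −√(2/7))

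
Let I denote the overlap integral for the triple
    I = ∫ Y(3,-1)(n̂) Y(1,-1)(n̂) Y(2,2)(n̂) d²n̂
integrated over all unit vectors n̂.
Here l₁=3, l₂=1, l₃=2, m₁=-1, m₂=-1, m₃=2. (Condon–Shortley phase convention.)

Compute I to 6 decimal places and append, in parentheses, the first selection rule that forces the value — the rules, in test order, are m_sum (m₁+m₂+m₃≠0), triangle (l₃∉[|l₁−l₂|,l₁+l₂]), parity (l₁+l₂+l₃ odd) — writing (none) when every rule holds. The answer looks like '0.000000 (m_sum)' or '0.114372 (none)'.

-0.082589 (none)

Checks pass: Σm=0; 6 even; l₃=2∈[2,4].
(2·3+1)(2·1+1)(2·2+1) = 105
Δ: 2! 4! 0! / 7! → 1/105
sum: t=1:−1/4 = -1/4
3j²(3 1 2; 0 0 0) = Δ·Π!·Σ² = 3/35  (sign -1)
sum: t=0:+1/48 = 1/48
3j²(3 1 2; -1 -1 2) = Δ·Π!·Σ² = 1/105  (sign +1)
combine: 4πI² = 105·3/35·1/105 = 3/35
take √, sign -1: I = -0.08258890
No selection rule forces the value: the integral is nonzero (none).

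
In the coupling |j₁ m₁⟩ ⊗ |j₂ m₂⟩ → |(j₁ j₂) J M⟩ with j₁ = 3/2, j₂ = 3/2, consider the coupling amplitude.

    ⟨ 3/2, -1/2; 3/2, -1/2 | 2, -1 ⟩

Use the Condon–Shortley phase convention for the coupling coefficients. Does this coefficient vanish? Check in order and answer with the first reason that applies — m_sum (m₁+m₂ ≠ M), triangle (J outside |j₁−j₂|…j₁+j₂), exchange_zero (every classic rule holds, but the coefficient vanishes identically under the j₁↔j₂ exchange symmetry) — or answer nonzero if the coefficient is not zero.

exchange_zero

m-sum: m₁+m₂ = -1/2+(-1/2) = -1, M = -1  ✓
triangle: |j₁−j₂| = 0 ≤ J = 2 ≤ j₁+j₂ = 3  ✓
exchange: j₁=j₂ and m₁=m₂, and (−1)^(j₁+j₂−J) = (−1)^1 = −1 forces ⟨j₁m₁;j₂m₂|JM⟩ = −⟨j₂m₂;j₁m₁|JM⟩ = −⟨j₁m₁;j₂m₂|JM⟩ ⇒ the coefficient vanishes identically
Racah sum check: Σ_k collapses to 0 ⇒ CG = 0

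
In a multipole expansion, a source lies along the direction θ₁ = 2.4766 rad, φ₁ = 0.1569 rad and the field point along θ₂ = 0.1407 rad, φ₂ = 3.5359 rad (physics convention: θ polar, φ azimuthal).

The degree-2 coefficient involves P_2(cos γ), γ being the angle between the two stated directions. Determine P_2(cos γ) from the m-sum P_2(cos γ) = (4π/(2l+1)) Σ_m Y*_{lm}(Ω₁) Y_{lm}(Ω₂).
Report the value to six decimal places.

Expand P_2 via completeness: Σ_{m} conj(Y_{2,m}) at Ω₁ times Y_{2,m} at Ω₂ —
  [-2]  conj(Y_{2,-2})(Ω₁) = 0.13989 + 0.04540j ; Y_{2,-2}(Ω₂) = 0.00535 - 0.00539j ; Δ = 0.00099 - 0.00051j
  [-1]  conj(Y_{2,-1})(Ω₁) = -0.37052 - 0.05862j ; Y_{2,-1}(Ω₂) = -0.09904 + 0.04121j ; Δ = 0.03911 - 0.00946j
  [+0]  conj(Y_{2,0})(Ω₁) = 0.27052 + 0.00000j ; Y_{2,0}(Ω₂) = 0.61218 + 0.00000j ; Δ = 0.16561 + 0.00000j
  [+1]  conj(Y_{2,1})(Ω₁) = 0.37052 - 0.05862j ; Y_{2,1}(Ω₂) = 0.09904 + 0.04121j ; Δ = 0.03911 + 0.00946j
  [+2]  conj(Y_{2,2})(Ω₁) = 0.13989 - 0.04540j ; Y_{2,2}(Ω₂) = 0.00535 + 0.00539j ; Δ = 0.00099 + 0.00051j
Accumulated sum 0.24582 + 0.00000j; after 4π/(2l+1) scaling, 0.61780 + 0.00000j ⇒ P_2 = 0.617804

0.617804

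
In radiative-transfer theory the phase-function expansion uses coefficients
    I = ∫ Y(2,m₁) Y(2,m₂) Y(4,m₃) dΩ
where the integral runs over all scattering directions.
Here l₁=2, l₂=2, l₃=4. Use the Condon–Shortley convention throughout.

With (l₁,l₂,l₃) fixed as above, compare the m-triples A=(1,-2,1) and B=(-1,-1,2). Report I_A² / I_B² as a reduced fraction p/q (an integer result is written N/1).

1/8

Shared (l₁,l₂,l₃)=(2,2,4): N and (l;000)² cancel in I_A²/I_B².
A: Δ = 0!·4!·4!/9! = 1/630; Racah Σ t=0..0: t=0:+1/144 = 1/144; ⇒ 3j(2 2 4; 1 -2 1)² = 1/126, sgn -1
B: Δ = 0!·4!·4!/9! = 1/630; Racah Σ t=0..0: t=0:+1/36 = 1/36; ⇒ 3j(2 2 4; -1 -1 2)² = 4/63, sgn +1
I_A²/I_B² = (1/126)/(4/63) = 1/8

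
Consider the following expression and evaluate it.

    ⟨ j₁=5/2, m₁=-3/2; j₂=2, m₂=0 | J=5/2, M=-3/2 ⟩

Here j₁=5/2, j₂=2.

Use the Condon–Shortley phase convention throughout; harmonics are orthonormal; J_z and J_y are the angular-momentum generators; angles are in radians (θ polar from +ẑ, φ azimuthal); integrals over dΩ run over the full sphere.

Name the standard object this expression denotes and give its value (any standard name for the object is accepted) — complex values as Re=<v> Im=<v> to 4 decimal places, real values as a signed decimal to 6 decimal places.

Clebsch–Gordan coefficient, −√(1/70) ≈ -0.119523

This is a Clebsch–Gordan (vector-coupling) coefficient.
j₁+j₂−J=2  J+j₁−j₂=3  J−j₁+j₂=2  j₁+j₂+J+1=8
(j₁±m₁, j₂±m₂, J±M) = (1,4,2,2,1,4)
P² = 288/35
sum k=1..2:
  [1] −1/6 = -1/6
  [2] +1/8 = 1/8
S = -1/24
C² = P²·S² = 1/70 ; C = -0.119523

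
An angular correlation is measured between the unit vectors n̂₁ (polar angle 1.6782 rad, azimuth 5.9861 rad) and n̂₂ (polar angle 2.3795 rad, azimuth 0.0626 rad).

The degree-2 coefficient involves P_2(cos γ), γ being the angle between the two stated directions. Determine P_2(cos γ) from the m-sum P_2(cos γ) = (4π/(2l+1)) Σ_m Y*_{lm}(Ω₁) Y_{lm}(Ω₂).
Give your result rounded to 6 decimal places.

0.277764

Summing Y*_{l m}(θ₁,φ₁)·Y_{l m}(θ₂,φ₂) over m ∈ [−2, 2]; prefactor 4π/(2·2+1) = 2.513274:
  term(m=-2) = 0.05289 - 0.04633j   from Y*(Ω₁)=0.31639 - 0.21376j, Y(Ω₂)=0.18270 - 0.02299j
  term(m=-1) = 0.02974 - 0.01118j   from Y*(Ω₁)=-0.07873 + 0.02410j, Y(Ω₂)=-0.38510 + 0.02414j
  term(m=+0) = -0.05473 + 0.00000j   from Y*(Ω₁)=-0.30452 + 0.00000j, Y(Ω₂)=0.17974 + 0.00000j
  term(m=+1) = 0.02974 + 0.01118j   from Y*(Ω₁)=0.07873 + 0.02410j, Y(Ω₂)=0.38510 + 0.02414j
  term(m=+2) = 0.05289 + 0.04633j   from Y*(Ω₁)=0.31639 + 0.21376j, Y(Ω₂)=0.18270 + 0.02299j
Accumulated sum 0.11052 + 0.00000j; after 4π/(2l+1) scaling, 0.27776 + 0.00000j ⇒ P_2 = 0.277764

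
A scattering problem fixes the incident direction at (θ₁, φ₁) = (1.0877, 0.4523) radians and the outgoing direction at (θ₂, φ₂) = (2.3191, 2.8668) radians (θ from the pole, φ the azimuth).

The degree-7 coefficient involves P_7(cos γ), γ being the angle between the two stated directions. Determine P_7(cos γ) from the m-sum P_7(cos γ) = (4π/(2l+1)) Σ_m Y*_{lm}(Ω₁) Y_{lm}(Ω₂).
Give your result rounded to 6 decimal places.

Addition theorem: P_7(cos γ) = (4π/15) Σ_m Y*_{lm}(Ω₁) Y_{lm}(Ω₂), m = −7…7:
  [-7]  conj(Y_{7,-7})(Ω₁) = (-0.213502, -0.005233) ; Y_{7,-7}(Ω₂) = (0.019612, -0.053270) ; Δ = (-0.004466, 0.011271)
  [-6]  conj(Y_{7,-6})(Ω₁) = (-0.381393, 0.173897) ; Y_{7,-6}(Ω₂) = (0.015358, -0.196598) ; Δ = (0.028330, 0.077652)
  [-5]  conj(Y_{7,-5})(Ω₁) = (-0.229818, 0.278055) ; Y_{7,-5}(Ω₂) = (-0.076117, -0.381699) ; Δ = (0.123626, 0.066557)
  [-4]  conj(Y_{7,-4})(Ω₁) = (0.009646, -0.039692) ; Y_{7,-4}(Ω₂) = (-0.197491, -0.387227) ; Δ = (-0.017275, 0.004103)
  [-3]  conj(Y_{7,-3})(Ω₁) = (-0.074748, -0.344115) ; Y_{7,-3}(Ω₂) = (-0.091442, -0.098863) ; Δ = (-0.027185, 0.038856)
  [-2]  conj(Y_{7,-2})(Ω₁) = (-0.073183, -0.093098) ; Y_{7,-2}(Ω₂) = (0.257250, 0.157575) ; Δ = (-0.004156, -0.035481)
  [-1]  conj(Y_{7,-1})(Ω₁) = (0.274362, 0.133311) ; Y_{7,-1}(Ω₂) = (0.271462, 0.076532) ; Δ = (0.064276, 0.057186)
  [+0]  conj(Y_{7,0})(Ω₁) = (0.159049, -0.000000) ; Y_{7,0}(Ω₂) = (-0.226254, 0.000000) ; Δ = (-0.035985, 0.000000)
  [+1]  conj(Y_{7,1})(Ω₁) = (-0.274362, 0.133311) ; Y_{7,1}(Ω₂) = (-0.271462, 0.076532) ; Δ = (0.064276, -0.057186)
  [+2]  conj(Y_{7,2})(Ω₁) = (-0.073183, 0.093098) ; Y_{7,2}(Ω₂) = (0.257250, -0.157575) ; Δ = (-0.004156, 0.035481)
  [+3]  conj(Y_{7,3})(Ω₁) = (0.074748, -0.344115) ; Y_{7,3}(Ω₂) = (0.091442, -0.098863) ; Δ = (-0.027185, -0.038856)
  [+4]  conj(Y_{7,4})(Ω₁) = (0.009646, 0.039692) ; Y_{7,4}(Ω₂) = (-0.197491, 0.387227) ; Δ = (-0.017275, -0.004103)
  [+5]  conj(Y_{7,5})(Ω₁) = (0.229818, 0.278055) ; Y_{7,5}(Ω₂) = (0.076117, -0.381699) ; Δ = (0.123626, -0.066557)
  [+6]  conj(Y_{7,6})(Ω₁) = (-0.381393, -0.173897) ; Y_{7,6}(Ω₂) = (0.015358, 0.196598) ; Δ = (0.028330, -0.077652)
  [+7]  conj(Y_{7,7})(Ω₁) = (0.213502, -0.005233) ; Y_{7,7}(Ω₂) = (-0.019612, -0.053270) ; Δ = (-0.004466, -0.011271)
Total Σ_m = (0.290316, -0.000000). Multiply by 0.837758: (0.243215, -0.000000). P_7(cos γ) = 0.243215

0.243215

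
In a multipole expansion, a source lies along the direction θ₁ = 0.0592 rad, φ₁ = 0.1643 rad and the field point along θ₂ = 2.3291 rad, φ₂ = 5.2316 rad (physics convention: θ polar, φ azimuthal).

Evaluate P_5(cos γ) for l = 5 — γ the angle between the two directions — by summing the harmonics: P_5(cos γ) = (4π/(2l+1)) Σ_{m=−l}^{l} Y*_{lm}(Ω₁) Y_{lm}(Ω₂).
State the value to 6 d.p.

Addition theorem: P_5(cos γ) = (4π/11) Σ_m Y*_{lm}(Ω₁) Y_{lm}(Ω₂), m = −5…5:
  m=-5: (+0.000000+0.000000i) × (+0.048574-0.080025i) = +0.000000-0.000000i  (running Σ = +0.000000-0.000000i)
  m=-4: (+0.000014+0.000011i) × (+0.135920+0.245263i) = -0.000001+0.000005i  (running Σ = -0.000001+0.000005i)
  m=-3: (+0.000503+0.000270i) × (-0.431027-0.005674i) = -0.000215-0.000119i  (running Σ = -0.000216-0.000114i)
  m=-2: (+0.011152+0.003802i) × (+0.130571-0.221642i) = +0.002299-0.001975i  (running Σ = +0.002083-0.002090i)
  m=-1: (+0.147728+0.024492i) × (-0.106629-0.186572i) = -0.011182-0.030173i  (running Σ = -0.009100-0.032263i)
  m=0: (+0.911168-0.000000i) × (+0.322847+0.000000i) = +0.294168+0.000000i  (running Σ = +0.285068-0.032263i)
  m=1: (-0.147728+0.024492i) × (+0.106629-0.186572i) = -0.011182+0.030173i  (running Σ = +0.273886-0.002090i)
  m=2: (+0.011152-0.003802i) × (+0.130571+0.221642i) = +0.002299+0.001975i  (running Σ = +0.276185-0.000114i)
  m=3: (-0.000503+0.000270i) × (+0.431027-0.005674i) = -0.000215+0.000119i  (running Σ = +0.275970+0.000005i)
  m=4: (+0.000014-0.000011i) × (+0.135920-0.245263i) = -0.000001-0.000005i  (running Σ = +0.275969-0.000000i)
  m=5: (-0.000000+0.000000i) × (-0.048574-0.080025i) = +0.000000+0.000000i  (running Σ = +0.275969+0.000000i)
Σ over m = +0.275969+0.000000i; ×(4π/11) → +0.315266+0.000000i. Real part: 0.315266

0.315266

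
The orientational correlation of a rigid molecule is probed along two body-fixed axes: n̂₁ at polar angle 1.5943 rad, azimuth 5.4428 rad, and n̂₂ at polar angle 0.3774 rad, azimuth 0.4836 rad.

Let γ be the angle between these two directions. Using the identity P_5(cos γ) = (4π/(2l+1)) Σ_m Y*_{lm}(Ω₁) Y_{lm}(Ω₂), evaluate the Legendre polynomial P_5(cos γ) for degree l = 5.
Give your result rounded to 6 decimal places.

0.125037

Summing Y*_{l m}(θ₁,φ₁)·Y_{l m}(θ₂,φ₂) over m ∈ [−5, 5]; prefactor 4π/(2·5+1) = 1.142397:
  [-5]  conj(Y_{5,-5})(Ω₁) = (-0.226453, 0.404405) ; Y_{5,-5}(Ω₂) = (-0.002364, -0.002088) ; Δ = (0.001380, -0.000483)
  [-4]  conj(Y_{5,-4})(Ω₁) = (0.033625, -0.007517) ; Y_{5,-4}(Ω₂) = (-0.008948, -0.023516) ; Δ = (-0.000478, -0.000723)
  [-3]  conj(Y_{5,-3})(Ω₁) = (0.279837, 0.199963) ; Y_{5,-3}(Ω₂) = (0.014046, -0.116491) ; Δ = (0.027224, -0.029790)
  [-2]  conj(Y_{5,-2})(Ω₁) = (-0.004362, -0.039502) ; Y_{5,-2}(Ω₂) = (0.193403, -0.280526) ; Δ = (-0.011925, -0.006416)
  [-1]  conj(Y_{5,-1})(Ω₁) = (0.211975, -0.236669) ; Y_{5,-1}(Ω₂) = (0.479088, -0.251615) ; Δ = (0.042005, -0.166721)
  [+0]  conj(Y_{5,0})(Ω₁) = (-0.041121, -0.000000) ; Y_{5,0}(Ω₂) = (0.169298, 0.000000) ; Δ = (-0.006962, -0.000000)
  [+1]  conj(Y_{5,1})(Ω₁) = (-0.211975, -0.236669) ; Y_{5,1}(Ω₂) = (-0.479088, -0.251615) ; Δ = (0.042005, 0.166721)
  [+2]  conj(Y_{5,2})(Ω₁) = (-0.004362, 0.039502) ; Y_{5,2}(Ω₂) = (0.193403, 0.280526) ; Δ = (-0.011925, 0.006416)
  [+3]  conj(Y_{5,3})(Ω₁) = (-0.279837, 0.199963) ; Y_{5,3}(Ω₂) = (-0.014046, -0.116491) ; Δ = (0.027224, 0.029790)
  [+4]  conj(Y_{5,4})(Ω₁) = (0.033625, 0.007517) ; Y_{5,4}(Ω₂) = (-0.008948, 0.023516) ; Δ = (-0.000478, 0.000723)
  [+5]  conj(Y_{5,5})(Ω₁) = (0.226453, 0.404405) ; Y_{5,5}(Ω₂) = (0.002364, -0.002088) ; Δ = (0.001380, 0.000483)
Accumulated sum (0.109452, -0.000000); after 4π/(2l+1) scaling, (0.125037, -0.000000) ⇒ P_5 = 0.125037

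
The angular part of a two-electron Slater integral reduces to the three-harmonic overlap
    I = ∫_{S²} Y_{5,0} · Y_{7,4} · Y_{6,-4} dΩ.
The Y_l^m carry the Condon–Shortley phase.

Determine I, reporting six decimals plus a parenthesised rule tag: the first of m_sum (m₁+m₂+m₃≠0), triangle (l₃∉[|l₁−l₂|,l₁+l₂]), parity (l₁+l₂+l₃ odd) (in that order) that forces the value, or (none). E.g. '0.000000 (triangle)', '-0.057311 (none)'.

Rules hold: Σm=0, L=18 even, 2≤6≤12.
N = 11·15·13 = 2145
Δ = 6!·4!·8!/19! = 1/174594420
Racah Σ t=1..5: t=1:−1/4147200 t=2:+1/207360 t=3:−1/82944 t=4:+1/207360 t=5:−1/4147200 = -1/345600
⇒ 3j(5 7 6; 0 0 0)² = 420/46189, sgn -1
Racah Σ t=3..5: t=3:−1/5806080 t=4:+1/1451520 t=5:−1/4147200 = 1/3628800
⇒ 3j(5 7 6; 0 4 -4)² = 320/29393, sgn +1
4πI² = N·(3j₀)²·(3jₘ)² = 288000/1356277
I = -1·√(0.212346/4π) = -0.12999215
No selection rule forces the value: the integral is nonzero (none).

-0.129992 (none)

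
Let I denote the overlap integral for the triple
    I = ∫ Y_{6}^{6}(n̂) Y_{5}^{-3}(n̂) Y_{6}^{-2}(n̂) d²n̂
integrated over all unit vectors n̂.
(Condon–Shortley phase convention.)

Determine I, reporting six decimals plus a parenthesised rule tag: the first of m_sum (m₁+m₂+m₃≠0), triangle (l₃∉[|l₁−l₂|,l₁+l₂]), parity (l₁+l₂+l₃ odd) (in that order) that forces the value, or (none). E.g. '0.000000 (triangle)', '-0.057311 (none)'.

0.000000 (m_sum)

6 − 3 − 2 = 1 ≠ 0: azimuthal integral kills it; I = 0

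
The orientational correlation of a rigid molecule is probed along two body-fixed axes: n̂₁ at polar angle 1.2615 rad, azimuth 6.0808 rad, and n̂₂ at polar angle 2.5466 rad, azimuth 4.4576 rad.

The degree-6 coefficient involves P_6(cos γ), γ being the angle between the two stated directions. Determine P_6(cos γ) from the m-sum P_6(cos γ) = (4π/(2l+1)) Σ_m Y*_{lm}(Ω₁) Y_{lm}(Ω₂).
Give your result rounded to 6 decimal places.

0.088043

Term-by-term m-sum for l=6 (normalisation 4π/13 = 0.966644):
  term(m=-6) = -0.005140-0.001672i   from Y*(Ω₁)=+0.125935-0.338177i, Y(Ω₂)=-0.000630-0.014966i
  term(m=-5) = +0.007933-0.029581i   from Y*(Ω₁)=+0.211806-0.338686i, Y(Ω₂)=+0.073314-0.022426i
  term(m=-4) = +0.001270+0.000270i   from Y*(Ω₁)=+0.003885-0.004078i, Y(Ω₂)=+0.120773+0.196263i
  term(m=-3) = +0.022941-0.144720i   from Y*(Ω₁)=-0.278782+0.193668i, Y(Ω₂)=-0.298744+0.311582i
  term(m=-2) = +0.048294+0.005080i   from Y*(Ω₁)=-0.104433+0.044742i, Y(Ω₂)=-0.373116-0.208499i
  term(m=-1) = -0.000158+0.003017i   from Y*(Ω₁)=+0.292965-0.060115i, Y(Ω₂)=-0.002546+0.009776i
  term(m=+0) = -0.059197+0.000000i   from Y*(Ω₁)=+0.140369-0.000000i, Y(Ω₂)=-0.421724+0.000000i
  term(m=+1) = -0.000158-0.003017i   from Y*(Ω₁)=-0.292965-0.060115i, Y(Ω₂)=+0.002546+0.009776i
  term(m=+2) = +0.048294-0.005080i   from Y*(Ω₁)=-0.104433-0.044742i, Y(Ω₂)=-0.373116+0.208499i
  term(m=+3) = +0.022941+0.144720i   from Y*(Ω₁)=+0.278782+0.193668i, Y(Ω₂)=+0.298744+0.311582i
  term(m=+4) = +0.001270-0.000270i   from Y*(Ω₁)=+0.003885+0.004078i, Y(Ω₂)=+0.120773-0.196263i
  term(m=+5) = +0.007933+0.029581i   from Y*(Ω₁)=-0.211806-0.338686i, Y(Ω₂)=-0.073314-0.022426i
  term(m=+6) = -0.005140+0.001672i   from Y*(Ω₁)=+0.125935+0.338177i, Y(Ω₂)=-0.000630+0.014966i
Total Σ_m = +0.091081-0.000000i. Multiply by 0.966644: +0.088043-0.000000i. P_6(cos γ) = 0.088043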